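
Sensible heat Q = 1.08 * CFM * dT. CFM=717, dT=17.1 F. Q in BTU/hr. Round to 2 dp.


Q = 1.08 * 717 * 17.1 = 13241.56 BTU/hr

13241.56 BTU/hr


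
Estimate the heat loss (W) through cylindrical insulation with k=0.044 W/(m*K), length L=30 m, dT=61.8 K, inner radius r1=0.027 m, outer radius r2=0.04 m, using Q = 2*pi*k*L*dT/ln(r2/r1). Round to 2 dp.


Q = 2*pi*0.044*30*61.8/ln(0.04/0.027) = 1304.08 W

1304.08 W


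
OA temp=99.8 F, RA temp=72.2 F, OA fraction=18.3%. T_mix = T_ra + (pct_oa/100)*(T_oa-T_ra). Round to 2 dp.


T_mix = 72.2 + (18.3/100)*(99.8-72.2) = 77.25 F

77.25 F


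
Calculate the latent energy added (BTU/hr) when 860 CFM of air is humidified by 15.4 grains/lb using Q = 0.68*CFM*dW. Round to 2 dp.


Q = 0.68 * 860 * 15.4 = 9005.92 BTU/hr

9005.92 BTU/hr


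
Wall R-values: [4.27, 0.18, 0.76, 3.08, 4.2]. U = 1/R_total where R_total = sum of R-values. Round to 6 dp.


R_total = 4.27 + 0.18 + 0.76 + 3.08 + 4.2 = 12.49
U = 1/12.49 = 0.080064

0.080064


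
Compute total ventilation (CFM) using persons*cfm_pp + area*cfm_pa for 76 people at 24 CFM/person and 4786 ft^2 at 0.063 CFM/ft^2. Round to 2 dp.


Total = 76*24 + 4786*0.063 = 2125.52 CFM

2125.52 CFM


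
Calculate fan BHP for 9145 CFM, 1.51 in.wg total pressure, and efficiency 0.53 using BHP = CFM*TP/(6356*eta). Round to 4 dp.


BHP = 9145 * 1.51 / (6356 * 0.53) = 4.0992 hp

4.0992 hp


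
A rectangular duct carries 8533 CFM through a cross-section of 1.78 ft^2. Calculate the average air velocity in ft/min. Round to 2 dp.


V = 8533 / 1.78 = 4793.82 ft/min

4793.82 ft/min


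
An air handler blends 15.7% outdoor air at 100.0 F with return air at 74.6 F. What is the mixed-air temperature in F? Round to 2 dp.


T_mix = 74.6 + (15.7/100)*(100.0-74.6) = 78.59 F

78.59 F


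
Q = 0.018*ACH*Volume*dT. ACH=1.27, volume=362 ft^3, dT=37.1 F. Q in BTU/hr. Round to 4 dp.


Q = 0.018 * 1.27 * 362 * 37.1 = 307.0144 BTU/hr

307.0144 BTU/hr


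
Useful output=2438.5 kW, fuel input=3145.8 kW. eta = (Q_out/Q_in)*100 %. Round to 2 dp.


eta = (2438.5/3145.8)*100 = 77.52 %

77.52 %


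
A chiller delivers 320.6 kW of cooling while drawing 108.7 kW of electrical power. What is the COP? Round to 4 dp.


COP = 320.6 / 108.7 = 2.9494

2.9494


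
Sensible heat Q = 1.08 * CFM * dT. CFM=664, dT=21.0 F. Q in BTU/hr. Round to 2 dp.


Q = 1.08 * 664 * 21.0 = 15059.52 BTU/hr

15059.52 BTU/hr


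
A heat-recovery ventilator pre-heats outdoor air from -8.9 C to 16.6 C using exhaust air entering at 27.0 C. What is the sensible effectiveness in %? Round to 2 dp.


eff = (16.6-(-8.9))/(27.0-(-8.9))*100 = 71.03 %

71.03 %


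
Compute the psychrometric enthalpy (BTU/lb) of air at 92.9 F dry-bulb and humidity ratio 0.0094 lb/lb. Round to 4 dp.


h = 0.24*92.9 + 0.0094*(1061+0.444*92.9) = 32.6571 BTU/lb

32.6571 BTU/lb


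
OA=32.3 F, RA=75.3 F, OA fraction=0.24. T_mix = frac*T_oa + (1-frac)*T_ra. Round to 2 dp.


T_mix = 0.24*32.3 + 0.76*75.3 = 64.98 F

64.98 F


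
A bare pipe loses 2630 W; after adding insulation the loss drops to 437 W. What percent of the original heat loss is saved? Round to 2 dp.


Savings = ((2630-437)/2630)*100 = 83.38 %

83.38 %


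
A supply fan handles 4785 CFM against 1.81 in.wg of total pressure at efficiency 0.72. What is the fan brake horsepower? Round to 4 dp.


BHP = 4785 * 1.81 / (6356 * 0.72) = 1.8925 hp

1.8925 hp


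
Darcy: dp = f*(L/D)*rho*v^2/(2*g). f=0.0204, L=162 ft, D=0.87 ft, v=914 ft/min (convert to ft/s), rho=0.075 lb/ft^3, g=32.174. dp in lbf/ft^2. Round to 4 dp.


v_fps = 914/60 = 15.2333 ft/s
dp = 0.0204*(162/0.87)*0.075*15.2333^2/(2*32.174) = 1.0274 lbf/ft^2

1.0274 lbf/ft^2


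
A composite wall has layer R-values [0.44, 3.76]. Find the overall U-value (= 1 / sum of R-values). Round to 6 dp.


R_total = 0.44 + 3.76 = 4.20
U = 1/4.20 = 0.238095

0.238095


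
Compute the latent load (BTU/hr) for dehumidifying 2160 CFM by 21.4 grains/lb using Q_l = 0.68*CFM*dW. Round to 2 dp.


Q = 0.68 * 2160 * 21.4 = 31432.32 BTU/hr

31432.32 BTU/hr


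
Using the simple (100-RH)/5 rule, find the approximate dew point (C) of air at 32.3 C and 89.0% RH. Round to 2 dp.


Td = 32.3 - (100-89.0)/5 = 30.10 C

30.10 C


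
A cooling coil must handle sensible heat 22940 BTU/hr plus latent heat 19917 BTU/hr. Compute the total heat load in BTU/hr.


Qt = 22940 + 19917 = 42857 BTU/hr

42857 BTU/hr


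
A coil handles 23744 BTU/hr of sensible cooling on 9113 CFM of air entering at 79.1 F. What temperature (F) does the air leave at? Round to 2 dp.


dT = 23744/(1.08*9113) = 2.4125
T_leave = 79.1 - 2.4125 = 76.69 F

76.69 F


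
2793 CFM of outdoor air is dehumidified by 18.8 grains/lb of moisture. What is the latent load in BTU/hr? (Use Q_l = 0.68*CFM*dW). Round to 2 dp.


Q = 0.68 * 2793 * 18.8 = 35705.71 BTU/hr

35705.71 BTU/hr


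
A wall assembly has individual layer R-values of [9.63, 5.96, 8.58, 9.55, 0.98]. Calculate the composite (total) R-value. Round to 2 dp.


R_total = 9.63 + 5.96 + 8.58 + 9.55 + 0.98 = 34.70

34.70


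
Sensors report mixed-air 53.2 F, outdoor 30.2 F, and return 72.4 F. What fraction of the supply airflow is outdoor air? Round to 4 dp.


frac = (53.2 - 72.4) / (30.2 - 72.4) = 0.4550

0.4550


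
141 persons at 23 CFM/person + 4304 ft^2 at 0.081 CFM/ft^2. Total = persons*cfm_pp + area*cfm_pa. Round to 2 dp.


Total = 141*23 + 4304*0.081 = 3591.62 CFM

3591.62 CFM


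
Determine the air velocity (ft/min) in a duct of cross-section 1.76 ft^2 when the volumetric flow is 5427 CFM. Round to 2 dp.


V = 5427 / 1.76 = 3083.52 ft/min

3083.52 ft/min


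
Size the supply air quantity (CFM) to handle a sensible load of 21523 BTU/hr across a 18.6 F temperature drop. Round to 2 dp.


CFM = 21523 / (1.08 * 18.6) = 1071.44

1071.44 CFM


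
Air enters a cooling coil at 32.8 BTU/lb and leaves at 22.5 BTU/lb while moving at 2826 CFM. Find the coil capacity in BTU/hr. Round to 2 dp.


Q = 4.5 * 2826 * (32.8 - 22.5) = 130985.10 BTU/hr

130985.10 BTU/hr


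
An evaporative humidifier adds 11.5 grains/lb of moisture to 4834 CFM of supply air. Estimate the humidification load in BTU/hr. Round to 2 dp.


Q = 0.68 * 4834 * 11.5 = 37801.88 BTU/hr

37801.88 BTU/hr


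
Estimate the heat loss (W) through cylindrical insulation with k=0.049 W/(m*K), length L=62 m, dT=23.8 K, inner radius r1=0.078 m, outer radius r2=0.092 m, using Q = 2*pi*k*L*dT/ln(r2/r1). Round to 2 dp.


Q = 2*pi*0.049*62*23.8/ln(0.092/0.078) = 2752.01 W

2752.01 W


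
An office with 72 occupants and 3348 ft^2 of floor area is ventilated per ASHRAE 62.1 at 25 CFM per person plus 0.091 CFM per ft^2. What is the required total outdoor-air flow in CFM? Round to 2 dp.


Total = 72*25 + 3348*0.091 = 2104.67 CFM

2104.67 CFM


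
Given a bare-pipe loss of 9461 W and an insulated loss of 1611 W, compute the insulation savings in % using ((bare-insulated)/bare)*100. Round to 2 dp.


Savings = ((9461-1611)/9461)*100 = 82.97 %

82.97 %


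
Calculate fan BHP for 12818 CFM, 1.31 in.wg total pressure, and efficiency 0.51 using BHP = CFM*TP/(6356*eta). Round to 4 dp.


BHP = 12818 * 1.31 / (6356 * 0.51) = 5.1801 hp

5.1801 hp


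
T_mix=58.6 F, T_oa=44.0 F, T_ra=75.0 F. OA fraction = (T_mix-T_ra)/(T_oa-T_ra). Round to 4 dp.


frac = (58.6 - 75.0) / (44.0 - 75.0) = 0.5290

0.5290


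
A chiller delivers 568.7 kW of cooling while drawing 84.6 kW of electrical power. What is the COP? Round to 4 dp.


COP = 568.7 / 84.6 = 6.7222

6.7222


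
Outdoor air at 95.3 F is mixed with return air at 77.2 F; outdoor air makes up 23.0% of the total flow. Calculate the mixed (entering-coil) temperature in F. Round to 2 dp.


T_mix = 77.2 + (23.0/100)*(95.3-77.2) = 81.36 F

81.36 F


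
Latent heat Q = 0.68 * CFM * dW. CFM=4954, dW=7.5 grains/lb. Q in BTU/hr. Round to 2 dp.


Q = 0.68 * 4954 * 7.5 = 25265.40 BTU/hr

25265.40 BTU/hr


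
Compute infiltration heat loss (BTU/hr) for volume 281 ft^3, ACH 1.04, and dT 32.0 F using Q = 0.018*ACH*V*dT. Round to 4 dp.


Q = 0.018 * 1.04 * 281 * 32.0 = 168.3302 BTU/hr

168.3302 BTU/hr


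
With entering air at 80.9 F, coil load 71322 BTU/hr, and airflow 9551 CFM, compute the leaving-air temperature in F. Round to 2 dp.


dT = 71322/(1.08*9551) = 6.9143
T_leave = 80.9 - 6.9143 = 73.99 F

73.99 F


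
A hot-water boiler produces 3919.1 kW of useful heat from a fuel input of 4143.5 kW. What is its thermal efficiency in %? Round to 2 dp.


eta = (3919.1/4143.5)*100 = 94.58 %

94.58 %


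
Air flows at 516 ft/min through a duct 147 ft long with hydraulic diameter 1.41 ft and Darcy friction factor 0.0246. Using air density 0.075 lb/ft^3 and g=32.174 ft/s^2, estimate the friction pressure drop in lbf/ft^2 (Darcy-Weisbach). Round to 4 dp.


v_fps = 516/60 = 8.6 ft/s
dp = 0.0246*(147/1.41)*0.075*8.6^2/(2*32.174) = 0.2211 lbf/ft^2

0.2211 lbf/ft^2


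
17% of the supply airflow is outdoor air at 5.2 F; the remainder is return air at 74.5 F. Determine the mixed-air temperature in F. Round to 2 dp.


T_mix = 0.17*5.2 + 0.83*74.5 = 62.72 F

62.72 F


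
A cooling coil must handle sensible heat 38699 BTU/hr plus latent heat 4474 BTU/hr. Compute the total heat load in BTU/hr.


Qt = 38699 + 4474 = 43173 BTU/hr

43173 BTU/hr


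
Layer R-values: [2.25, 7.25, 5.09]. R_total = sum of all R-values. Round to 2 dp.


R_total = 2.25 + 7.25 + 5.09 = 14.59

14.59


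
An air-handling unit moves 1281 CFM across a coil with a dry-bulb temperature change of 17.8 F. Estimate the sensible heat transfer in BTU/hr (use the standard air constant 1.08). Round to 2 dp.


Q = 1.08 * 1281 * 17.8 = 24625.94 BTU/hr

24625.94 BTU/hr


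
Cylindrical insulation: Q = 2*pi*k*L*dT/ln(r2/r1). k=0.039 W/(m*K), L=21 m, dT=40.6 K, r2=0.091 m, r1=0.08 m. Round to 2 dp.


Q = 2*pi*0.039*21*40.6/ln(0.091/0.08) = 1621.67 W

1621.67 W


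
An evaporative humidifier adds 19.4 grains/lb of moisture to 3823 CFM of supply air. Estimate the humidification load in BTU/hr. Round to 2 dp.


Q = 0.68 * 3823 * 19.4 = 50433.02 BTU/hr

50433.02 BTU/hr


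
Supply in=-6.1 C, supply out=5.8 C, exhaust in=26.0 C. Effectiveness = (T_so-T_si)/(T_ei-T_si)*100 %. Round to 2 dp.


eff = (5.8-(-6.1))/(26.0-(-6.1))*100 = 37.07 %

37.07 %


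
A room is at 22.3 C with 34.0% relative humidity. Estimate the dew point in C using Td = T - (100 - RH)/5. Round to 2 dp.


Td = 22.3 - (100-34.0)/5 = 9.10 C

9.10 C


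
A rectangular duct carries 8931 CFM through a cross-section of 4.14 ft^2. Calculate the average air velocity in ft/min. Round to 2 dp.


V = 8931 / 4.14 = 2157.25 ft/min

2157.25 ft/min


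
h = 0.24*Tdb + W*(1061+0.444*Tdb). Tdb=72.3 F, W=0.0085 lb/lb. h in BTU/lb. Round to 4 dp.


h = 0.24*72.3 + 0.0085*(1061+0.444*72.3) = 26.6434 BTU/lb

26.6434 BTU/lb


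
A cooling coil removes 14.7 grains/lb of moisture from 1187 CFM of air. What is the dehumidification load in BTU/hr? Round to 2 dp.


Q = 0.68 * 1187 * 14.7 = 11865.25 BTU/hr

11865.25 BTU/hr


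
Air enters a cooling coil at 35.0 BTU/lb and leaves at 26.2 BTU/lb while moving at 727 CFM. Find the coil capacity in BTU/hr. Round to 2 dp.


Q = 4.5 * 727 * (35.0 - 26.2) = 28789.20 BTU/hr

28789.20 BTU/hr


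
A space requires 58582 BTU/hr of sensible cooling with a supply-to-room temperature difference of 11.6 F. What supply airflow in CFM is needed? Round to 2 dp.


CFM = 58582 / (1.08 * 11.6) = 4676.09

4676.09 CFM


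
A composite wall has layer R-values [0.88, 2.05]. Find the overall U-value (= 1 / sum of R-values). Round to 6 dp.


R_total = 0.88 + 2.05 = 2.93
U = 1/2.93 = 0.341297

0.341297


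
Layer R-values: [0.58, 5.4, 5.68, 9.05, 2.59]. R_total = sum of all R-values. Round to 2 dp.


R_total = 0.58 + 5.4 + 5.68 + 9.05 + 2.59 = 23.30

23.30


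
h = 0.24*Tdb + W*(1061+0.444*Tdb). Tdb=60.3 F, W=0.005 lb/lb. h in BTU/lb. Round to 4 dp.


h = 0.24*60.3 + 0.005*(1061+0.444*60.3) = 19.9109 BTU/lb

19.9109 BTU/lb


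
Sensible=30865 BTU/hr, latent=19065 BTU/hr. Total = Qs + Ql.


Qt = 30865 + 19065 = 49930 BTU/hr

49930 BTU/hr


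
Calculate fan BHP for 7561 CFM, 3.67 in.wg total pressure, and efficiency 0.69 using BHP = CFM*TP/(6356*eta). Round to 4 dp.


BHP = 7561 * 3.67 / (6356 * 0.69) = 6.3272 hp

6.3272 hp


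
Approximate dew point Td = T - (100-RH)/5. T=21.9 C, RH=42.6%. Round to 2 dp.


Td = 21.9 - (100-42.6)/5 = 10.42 C

10.42 C


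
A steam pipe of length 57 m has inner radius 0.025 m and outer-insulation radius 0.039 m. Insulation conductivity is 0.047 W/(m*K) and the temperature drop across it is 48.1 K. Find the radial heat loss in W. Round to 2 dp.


Q = 2*pi*0.047*57*48.1/ln(0.039/0.025) = 1820.73 W

1820.73 W


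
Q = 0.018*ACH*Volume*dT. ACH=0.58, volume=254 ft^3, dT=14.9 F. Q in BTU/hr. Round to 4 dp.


Q = 0.018 * 0.58 * 254 * 14.9 = 39.5112 BTU/hr

39.5112 BTU/hr


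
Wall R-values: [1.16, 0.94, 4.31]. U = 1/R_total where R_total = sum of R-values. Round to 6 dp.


R_total = 1.16 + 0.94 + 4.31 = 6.41
U = 1/6.41 = 0.156006

0.156006


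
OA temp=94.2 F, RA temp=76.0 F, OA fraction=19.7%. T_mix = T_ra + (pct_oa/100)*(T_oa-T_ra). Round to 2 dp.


T_mix = 76.0 + (19.7/100)*(94.2-76.0) = 79.59 F

79.59 F


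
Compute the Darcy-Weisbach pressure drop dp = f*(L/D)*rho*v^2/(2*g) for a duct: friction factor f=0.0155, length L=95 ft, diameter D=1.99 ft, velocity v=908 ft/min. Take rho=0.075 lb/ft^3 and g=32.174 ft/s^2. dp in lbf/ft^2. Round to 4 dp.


v_fps = 908/60 = 15.1333 ft/s
dp = 0.0155*(95/1.99)*0.075*15.1333^2/(2*32.174) = 0.1975 lbf/ft^2

0.1975 lbf/ft^2


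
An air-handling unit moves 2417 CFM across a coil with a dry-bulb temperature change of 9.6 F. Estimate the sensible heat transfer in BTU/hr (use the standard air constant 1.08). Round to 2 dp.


Q = 1.08 * 2417 * 9.6 = 25059.46 BTU/hr

25059.46 BTU/hr


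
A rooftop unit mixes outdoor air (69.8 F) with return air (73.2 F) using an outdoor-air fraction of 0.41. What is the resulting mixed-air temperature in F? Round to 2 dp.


T_mix = 0.41*69.8 + 0.59*73.2 = 71.81 F

71.81 F


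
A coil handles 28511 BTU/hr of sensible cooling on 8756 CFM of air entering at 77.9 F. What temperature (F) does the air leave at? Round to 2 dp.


dT = 28511/(1.08*8756) = 3.0150
T_leave = 77.9 - 3.0150 = 74.89 F

74.89 F


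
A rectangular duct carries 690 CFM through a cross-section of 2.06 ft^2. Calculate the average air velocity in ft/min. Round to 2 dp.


V = 690 / 2.06 = 334.95 ft/min

334.95 ft/min


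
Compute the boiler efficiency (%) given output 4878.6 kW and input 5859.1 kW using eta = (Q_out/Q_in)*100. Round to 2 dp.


eta = (4878.6/5859.1)*100 = 83.27 %

83.27 %


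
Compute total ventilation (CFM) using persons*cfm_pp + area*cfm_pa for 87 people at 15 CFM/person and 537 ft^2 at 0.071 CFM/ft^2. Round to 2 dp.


Total = 87*15 + 537*0.071 = 1343.13 CFM

1343.13 CFM


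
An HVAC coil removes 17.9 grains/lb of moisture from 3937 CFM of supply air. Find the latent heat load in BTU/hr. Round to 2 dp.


Q = 0.68 * 3937 * 17.9 = 47921.16 BTU/hr

47921.16 BTU/hr


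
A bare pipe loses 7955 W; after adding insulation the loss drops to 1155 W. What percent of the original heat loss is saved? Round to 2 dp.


Savings = ((7955-1155)/7955)*100 = 85.48 %

85.48 %


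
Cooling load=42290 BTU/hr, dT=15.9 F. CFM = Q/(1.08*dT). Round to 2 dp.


CFM = 42290 / (1.08 * 15.9) = 2462.73

2462.73 CFM


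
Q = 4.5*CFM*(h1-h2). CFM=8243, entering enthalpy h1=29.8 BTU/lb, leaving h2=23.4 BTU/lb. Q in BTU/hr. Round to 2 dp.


Q = 4.5 * 8243 * (29.8 - 23.4) = 237398.40 BTU/hr

237398.40 BTU/hr


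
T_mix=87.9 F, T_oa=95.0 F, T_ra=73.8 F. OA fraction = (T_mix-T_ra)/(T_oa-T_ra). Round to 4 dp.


frac = (87.9 - 73.8) / (95.0 - 73.8) = 0.6651

0.6651


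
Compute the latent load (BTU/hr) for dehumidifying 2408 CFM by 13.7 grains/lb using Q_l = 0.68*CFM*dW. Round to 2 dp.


Q = 0.68 * 2408 * 13.7 = 22432.93 BTU/hr

22432.93 BTU/hr


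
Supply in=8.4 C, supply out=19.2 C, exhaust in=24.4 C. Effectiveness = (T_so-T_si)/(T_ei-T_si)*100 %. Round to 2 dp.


eff = (19.2-8.4)/(24.4-8.4)*100 = 67.50 %

67.50 %


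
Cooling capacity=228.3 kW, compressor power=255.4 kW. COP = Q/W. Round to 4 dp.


COP = 228.3 / 255.4 = 0.8939

0.8939


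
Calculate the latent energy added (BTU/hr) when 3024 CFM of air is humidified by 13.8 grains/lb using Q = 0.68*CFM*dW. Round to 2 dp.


Q = 0.68 * 3024 * 13.8 = 28377.22 BTU/hr

28377.22 BTU/hr


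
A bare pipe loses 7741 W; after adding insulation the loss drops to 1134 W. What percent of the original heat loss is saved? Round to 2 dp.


Savings = ((7741-1134)/7741)*100 = 85.35 %

85.35 %


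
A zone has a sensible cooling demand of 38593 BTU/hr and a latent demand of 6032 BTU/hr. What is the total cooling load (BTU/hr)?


Qt = 38593 + 6032 = 44625 BTU/hr

44625 BTU/hr


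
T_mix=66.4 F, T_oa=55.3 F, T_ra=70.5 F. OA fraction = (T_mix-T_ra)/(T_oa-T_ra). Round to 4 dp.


frac = (66.4 - 70.5) / (55.3 - 70.5) = 0.2697

0.2697


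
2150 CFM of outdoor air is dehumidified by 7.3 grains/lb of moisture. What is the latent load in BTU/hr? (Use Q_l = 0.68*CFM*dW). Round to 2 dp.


Q = 0.68 * 2150 * 7.3 = 10672.60 BTU/hr

10672.60 BTU/hr


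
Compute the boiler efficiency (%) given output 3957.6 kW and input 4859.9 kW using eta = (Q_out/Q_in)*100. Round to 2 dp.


eta = (3957.6/4859.9)*100 = 81.43 %

81.43 %


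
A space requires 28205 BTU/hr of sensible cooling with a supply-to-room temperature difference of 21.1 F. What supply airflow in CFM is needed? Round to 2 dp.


CFM = 28205 / (1.08 * 21.1) = 1237.71

1237.71 CFM


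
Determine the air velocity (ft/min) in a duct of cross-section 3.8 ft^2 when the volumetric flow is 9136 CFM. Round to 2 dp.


V = 9136 / 3.8 = 2404.21 ft/min

2404.21 ft/min


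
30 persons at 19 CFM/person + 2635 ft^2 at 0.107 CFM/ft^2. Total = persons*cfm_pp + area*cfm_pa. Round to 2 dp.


Total = 30*19 + 2635*0.107 = 851.95 CFM

851.95 CFM


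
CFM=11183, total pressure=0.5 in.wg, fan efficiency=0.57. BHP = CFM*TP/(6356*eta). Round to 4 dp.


BHP = 11183 * 0.5 / (6356 * 0.57) = 1.5434 hp

1.5434 hp


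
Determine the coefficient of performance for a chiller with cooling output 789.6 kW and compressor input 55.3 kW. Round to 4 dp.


COP = 789.6 / 55.3 = 14.2785

14.2785


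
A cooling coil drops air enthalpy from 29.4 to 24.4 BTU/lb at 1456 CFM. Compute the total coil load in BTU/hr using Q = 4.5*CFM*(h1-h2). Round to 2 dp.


Q = 4.5 * 1456 * (29.4 - 24.4) = 32760.00 BTU/hr

32760.00 BTU/hr


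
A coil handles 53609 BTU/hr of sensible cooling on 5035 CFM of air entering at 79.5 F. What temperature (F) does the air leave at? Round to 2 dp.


dT = 53609/(1.08*5035) = 9.8586
T_leave = 79.5 - 9.8586 = 69.64 F

69.64 F


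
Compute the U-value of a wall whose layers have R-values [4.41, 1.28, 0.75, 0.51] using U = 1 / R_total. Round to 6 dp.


R_total = 4.41 + 1.28 + 0.75 + 0.51 = 6.95
U = 1/6.95 = 0.143885

0.143885


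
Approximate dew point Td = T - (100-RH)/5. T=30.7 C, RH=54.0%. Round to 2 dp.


Td = 30.7 - (100-54.0)/5 = 21.50 C

21.50 C


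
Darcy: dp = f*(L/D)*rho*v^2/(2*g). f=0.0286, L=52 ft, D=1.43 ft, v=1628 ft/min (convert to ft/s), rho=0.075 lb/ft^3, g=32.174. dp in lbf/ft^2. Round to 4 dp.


v_fps = 1628/60 = 27.1333 ft/s
dp = 0.0286*(52/1.43)*0.075*27.1333^2/(2*32.174) = 0.8924 lbf/ft^2

0.8924 lbf/ft^2


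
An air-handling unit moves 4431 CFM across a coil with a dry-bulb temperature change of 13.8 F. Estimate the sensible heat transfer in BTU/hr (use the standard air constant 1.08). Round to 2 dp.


Q = 1.08 * 4431 * 13.8 = 66039.62 BTU/hr

66039.62 BTU/hr


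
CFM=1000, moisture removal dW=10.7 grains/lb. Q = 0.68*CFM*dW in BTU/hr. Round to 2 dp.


Q = 0.68 * 1000 * 10.7 = 7276.00 BTU/hr

7276.00 BTU/hr


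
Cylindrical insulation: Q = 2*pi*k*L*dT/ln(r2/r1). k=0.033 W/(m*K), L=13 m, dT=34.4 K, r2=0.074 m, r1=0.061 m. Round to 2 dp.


Q = 2*pi*0.033*13*34.4/ln(0.074/0.061) = 479.96 W

479.96 W


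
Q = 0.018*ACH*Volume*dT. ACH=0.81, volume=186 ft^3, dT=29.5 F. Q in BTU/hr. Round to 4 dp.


Q = 0.018 * 0.81 * 186 * 29.5 = 80.0005 BTU/hr

80.0005 BTU/hr


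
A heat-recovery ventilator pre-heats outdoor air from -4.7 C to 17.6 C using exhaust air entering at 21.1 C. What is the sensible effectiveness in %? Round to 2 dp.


eff = (17.6-(-4.7))/(21.1-(-4.7))*100 = 86.43 %

86.43 %


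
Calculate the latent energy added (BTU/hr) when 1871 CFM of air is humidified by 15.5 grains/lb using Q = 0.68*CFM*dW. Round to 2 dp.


Q = 0.68 * 1871 * 15.5 = 19720.34 BTU/hr

19720.34 BTU/hr


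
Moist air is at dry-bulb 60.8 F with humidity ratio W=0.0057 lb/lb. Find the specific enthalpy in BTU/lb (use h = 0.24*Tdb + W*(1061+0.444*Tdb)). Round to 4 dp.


h = 0.24*60.8 + 0.0057*(1061+0.444*60.8) = 20.7936 BTU/lb

20.7936 BTU/lb


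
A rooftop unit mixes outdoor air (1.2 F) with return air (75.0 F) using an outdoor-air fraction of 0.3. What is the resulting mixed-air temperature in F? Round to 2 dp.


T_mix = 0.3*1.2 + 0.7*75.0 = 52.86 F

52.86 F


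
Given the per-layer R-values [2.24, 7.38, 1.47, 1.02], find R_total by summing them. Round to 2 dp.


R_total = 2.24 + 7.38 + 1.47 + 1.02 = 12.11

12.11


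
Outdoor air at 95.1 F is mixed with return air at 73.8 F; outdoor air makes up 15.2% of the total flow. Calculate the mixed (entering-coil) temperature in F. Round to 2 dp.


T_mix = 73.8 + (15.2/100)*(95.1-73.8) = 77.04 F

77.04 F


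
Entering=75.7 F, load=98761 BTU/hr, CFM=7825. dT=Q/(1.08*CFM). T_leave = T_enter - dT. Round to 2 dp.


dT = 98761/(1.08*7825) = 11.6863
T_leave = 75.7 - 11.6863 = 64.01 F

64.01 F


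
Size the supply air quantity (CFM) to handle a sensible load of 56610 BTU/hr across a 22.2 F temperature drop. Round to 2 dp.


CFM = 56610 / (1.08 * 22.2) = 2361.11

2361.11 CFM


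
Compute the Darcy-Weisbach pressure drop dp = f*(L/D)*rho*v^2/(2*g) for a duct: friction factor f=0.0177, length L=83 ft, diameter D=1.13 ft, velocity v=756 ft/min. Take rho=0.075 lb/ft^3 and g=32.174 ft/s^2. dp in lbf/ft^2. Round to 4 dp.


v_fps = 756/60 = 12.6 ft/s
dp = 0.0177*(83/1.13)*0.075*12.6^2/(2*32.174) = 0.2406 lbf/ft^2

0.2406 lbf/ft^2


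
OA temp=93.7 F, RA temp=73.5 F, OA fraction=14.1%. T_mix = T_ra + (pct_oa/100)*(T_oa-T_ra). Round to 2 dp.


T_mix = 73.5 + (14.1/100)*(93.7-73.5) = 76.35 F

76.35 F


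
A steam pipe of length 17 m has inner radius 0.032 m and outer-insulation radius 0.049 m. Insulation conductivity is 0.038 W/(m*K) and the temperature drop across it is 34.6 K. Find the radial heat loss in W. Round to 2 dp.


Q = 2*pi*0.038*17*34.6/ln(0.049/0.032) = 329.60 W

329.60 W


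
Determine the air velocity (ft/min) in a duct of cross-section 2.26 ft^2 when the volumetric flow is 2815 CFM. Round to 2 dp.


V = 2815 / 2.26 = 1245.58 ft/min

1245.58 ft/min


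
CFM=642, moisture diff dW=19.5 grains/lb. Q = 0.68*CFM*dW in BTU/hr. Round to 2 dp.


Q = 0.68 * 642 * 19.5 = 8512.92 BTU/hr

8512.92 BTU/hr


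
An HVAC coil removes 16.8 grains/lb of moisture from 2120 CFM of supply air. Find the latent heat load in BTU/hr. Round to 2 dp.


Q = 0.68 * 2120 * 16.8 = 24218.88 BTU/hr

24218.88 BTU/hr


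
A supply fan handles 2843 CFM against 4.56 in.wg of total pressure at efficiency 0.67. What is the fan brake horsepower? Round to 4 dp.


BHP = 2843 * 4.56 / (6356 * 0.67) = 3.0443 hp

3.0443 hp


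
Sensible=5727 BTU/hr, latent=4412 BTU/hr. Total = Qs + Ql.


Qt = 5727 + 4412 = 10139 BTU/hr

10139 BTU/hr


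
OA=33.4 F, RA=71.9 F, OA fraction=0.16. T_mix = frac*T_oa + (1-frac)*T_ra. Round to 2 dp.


T_mix = 0.16*33.4 + 0.84*71.9 = 65.74 F

65.74 F


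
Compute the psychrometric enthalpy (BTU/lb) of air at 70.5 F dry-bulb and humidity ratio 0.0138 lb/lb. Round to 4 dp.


h = 0.24*70.5 + 0.0138*(1061+0.444*70.5) = 31.9938 BTU/lb

31.9938 BTU/lb


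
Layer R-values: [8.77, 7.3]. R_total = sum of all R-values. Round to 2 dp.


R_total = 8.77 + 7.3 = 16.07

16.07


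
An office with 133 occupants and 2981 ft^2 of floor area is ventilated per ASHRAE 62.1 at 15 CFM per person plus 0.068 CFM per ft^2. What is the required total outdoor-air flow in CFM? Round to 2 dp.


Total = 133*15 + 2981*0.068 = 2197.71 CFM

2197.71 CFM


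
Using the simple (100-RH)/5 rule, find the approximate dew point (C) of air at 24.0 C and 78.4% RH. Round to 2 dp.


Td = 24.0 - (100-78.4)/5 = 19.68 C

19.68 C


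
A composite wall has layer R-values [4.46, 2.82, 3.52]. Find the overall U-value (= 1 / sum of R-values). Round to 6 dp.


R_total = 4.46 + 2.82 + 3.52 = 10.80
U = 1/10.80 = 0.092593

0.092593


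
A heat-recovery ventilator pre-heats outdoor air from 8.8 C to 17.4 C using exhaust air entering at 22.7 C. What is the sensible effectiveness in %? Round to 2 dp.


eff = (17.4-8.8)/(22.7-8.8)*100 = 61.87 %

61.87 %


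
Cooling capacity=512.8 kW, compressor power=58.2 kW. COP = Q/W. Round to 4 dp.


COP = 512.8 / 58.2 = 8.8110

8.8110


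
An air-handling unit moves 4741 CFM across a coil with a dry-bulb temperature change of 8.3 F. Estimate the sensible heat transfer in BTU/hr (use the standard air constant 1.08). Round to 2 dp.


Q = 1.08 * 4741 * 8.3 = 42498.32 BTU/hr

42498.32 BTU/hr


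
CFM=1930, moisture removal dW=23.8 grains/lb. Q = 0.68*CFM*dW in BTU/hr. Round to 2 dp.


Q = 0.68 * 1930 * 23.8 = 31235.12 BTU/hr

31235.12 BTU/hr


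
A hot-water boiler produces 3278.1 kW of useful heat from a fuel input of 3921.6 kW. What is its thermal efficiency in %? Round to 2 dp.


eta = (3278.1/3921.6)*100 = 83.59 %

83.59 %


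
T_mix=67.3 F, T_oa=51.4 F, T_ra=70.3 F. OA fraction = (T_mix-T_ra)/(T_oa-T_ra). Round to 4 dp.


frac = (67.3 - 70.3) / (51.4 - 70.3) = 0.1587

0.1587


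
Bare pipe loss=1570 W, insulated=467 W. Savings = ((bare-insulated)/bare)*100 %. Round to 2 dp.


Savings = ((1570-467)/1570)*100 = 70.25 %

70.25 %


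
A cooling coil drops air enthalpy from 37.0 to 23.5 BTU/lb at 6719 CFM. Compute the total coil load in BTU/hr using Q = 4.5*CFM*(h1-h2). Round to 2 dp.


Q = 4.5 * 6719 * (37.0 - 23.5) = 408179.25 BTU/hr

408179.25 BTU/hr


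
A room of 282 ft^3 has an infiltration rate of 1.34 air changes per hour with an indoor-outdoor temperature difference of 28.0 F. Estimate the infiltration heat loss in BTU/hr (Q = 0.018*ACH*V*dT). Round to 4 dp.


Q = 0.018 * 1.34 * 282 * 28.0 = 190.4515 BTU/hr

190.4515 BTU/hr


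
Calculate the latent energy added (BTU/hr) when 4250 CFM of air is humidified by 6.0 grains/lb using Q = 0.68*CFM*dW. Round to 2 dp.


Q = 0.68 * 4250 * 6.0 = 17340.00 BTU/hr

17340.00 BTU/hr


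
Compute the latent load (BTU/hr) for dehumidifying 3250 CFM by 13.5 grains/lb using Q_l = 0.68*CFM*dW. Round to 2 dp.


Q = 0.68 * 3250 * 13.5 = 29835.00 BTU/hr

29835.00 BTU/hr


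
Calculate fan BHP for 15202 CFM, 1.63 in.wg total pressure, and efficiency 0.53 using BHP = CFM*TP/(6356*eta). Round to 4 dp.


BHP = 15202 * 1.63 / (6356 * 0.53) = 7.3558 hp

7.3558 hp


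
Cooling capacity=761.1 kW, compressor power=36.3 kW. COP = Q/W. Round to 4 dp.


COP = 761.1 / 36.3 = 20.9669

20.9669


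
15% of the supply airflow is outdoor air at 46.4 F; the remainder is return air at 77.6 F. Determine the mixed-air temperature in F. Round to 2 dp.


T_mix = 0.15*46.4 + 0.85*77.6 = 72.92 F

72.92 F


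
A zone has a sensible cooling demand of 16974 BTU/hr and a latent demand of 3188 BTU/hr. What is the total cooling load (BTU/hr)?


Qt = 16974 + 3188 = 20162 BTU/hr

20162 BTU/hr


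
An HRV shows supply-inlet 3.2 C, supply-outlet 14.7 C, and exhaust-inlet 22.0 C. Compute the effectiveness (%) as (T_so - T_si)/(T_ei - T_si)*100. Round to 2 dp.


eff = (14.7-3.2)/(22.0-3.2)*100 = 61.17 %

61.17 %


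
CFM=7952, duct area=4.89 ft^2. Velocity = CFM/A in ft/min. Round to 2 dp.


V = 7952 / 4.89 = 1626.18 ft/min

1626.18 ft/min


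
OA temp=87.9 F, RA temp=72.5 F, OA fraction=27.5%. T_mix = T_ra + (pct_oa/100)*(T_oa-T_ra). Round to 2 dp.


T_mix = 72.5 + (27.5/100)*(87.9-72.5) = 76.74 F

76.74 F


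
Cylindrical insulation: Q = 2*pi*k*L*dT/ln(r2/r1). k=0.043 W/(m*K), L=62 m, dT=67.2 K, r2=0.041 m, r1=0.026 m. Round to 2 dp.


Q = 2*pi*0.043*62*67.2/ln(0.041/0.026) = 2471.41 W

2471.41 W


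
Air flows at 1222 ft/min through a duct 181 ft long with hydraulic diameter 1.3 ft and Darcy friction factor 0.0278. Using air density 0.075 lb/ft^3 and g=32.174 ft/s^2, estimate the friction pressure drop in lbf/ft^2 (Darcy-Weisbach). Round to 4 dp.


v_fps = 1222/60 = 20.3667 ft/s
dp = 0.0278*(181/1.3)*0.075*20.3667^2/(2*32.174) = 1.8713 lbf/ft^2

1.8713 lbf/ft^2


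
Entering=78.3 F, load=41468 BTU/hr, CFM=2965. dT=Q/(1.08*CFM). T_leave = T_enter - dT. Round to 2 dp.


dT = 41468/(1.08*2965) = 12.9498
T_leave = 78.3 - 12.9498 = 65.35 F

65.35 F


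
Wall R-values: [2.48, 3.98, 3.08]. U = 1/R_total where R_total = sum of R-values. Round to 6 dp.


R_total = 2.48 + 3.98 + 3.08 = 9.54
U = 1/9.54 = 0.104822

0.104822


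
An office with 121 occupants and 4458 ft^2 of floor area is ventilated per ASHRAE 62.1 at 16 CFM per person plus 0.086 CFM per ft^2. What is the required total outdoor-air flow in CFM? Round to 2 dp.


Total = 121*16 + 4458*0.086 = 2319.39 CFM

2319.39 CFM


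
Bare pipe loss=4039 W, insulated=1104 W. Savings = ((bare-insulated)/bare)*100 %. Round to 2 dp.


Savings = ((4039-1104)/4039)*100 = 72.67 %

72.67 %


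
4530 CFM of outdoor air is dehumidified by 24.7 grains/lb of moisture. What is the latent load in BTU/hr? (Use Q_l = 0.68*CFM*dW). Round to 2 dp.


Q = 0.68 * 4530 * 24.7 = 76085.88 BTU/hr

76085.88 BTU/hr


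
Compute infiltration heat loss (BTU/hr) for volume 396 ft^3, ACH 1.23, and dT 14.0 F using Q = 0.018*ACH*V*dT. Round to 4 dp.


Q = 0.018 * 1.23 * 396 * 14.0 = 122.7442 BTU/hr

122.7442 BTU/hr


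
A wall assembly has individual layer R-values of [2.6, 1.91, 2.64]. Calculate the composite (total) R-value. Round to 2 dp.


R_total = 2.6 + 1.91 + 2.64 = 7.15

7.15


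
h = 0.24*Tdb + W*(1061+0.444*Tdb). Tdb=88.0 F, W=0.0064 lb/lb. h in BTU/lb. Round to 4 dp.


h = 0.24*88.0 + 0.0064*(1061+0.444*88.0) = 28.1605 BTU/lb

28.1605 BTU/lb


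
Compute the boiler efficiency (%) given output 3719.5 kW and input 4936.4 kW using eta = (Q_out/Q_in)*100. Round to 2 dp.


eta = (3719.5/4936.4)*100 = 75.35 %

75.35 %


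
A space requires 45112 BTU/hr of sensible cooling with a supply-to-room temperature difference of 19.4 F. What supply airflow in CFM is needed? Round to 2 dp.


CFM = 45112 / (1.08 * 19.4) = 2153.11

2153.11 CFM


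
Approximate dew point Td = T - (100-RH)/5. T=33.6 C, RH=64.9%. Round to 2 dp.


Td = 33.6 - (100-64.9)/5 = 26.58 C

26.58 C


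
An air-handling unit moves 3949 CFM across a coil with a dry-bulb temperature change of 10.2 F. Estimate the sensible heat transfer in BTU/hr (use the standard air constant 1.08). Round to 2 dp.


Q = 1.08 * 3949 * 10.2 = 43502.18 BTU/hr

43502.18 BTU/hr


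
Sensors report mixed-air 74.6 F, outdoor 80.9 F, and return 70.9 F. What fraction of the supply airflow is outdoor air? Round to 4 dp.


frac = (74.6 - 70.9) / (80.9 - 70.9) = 0.3700

0.3700


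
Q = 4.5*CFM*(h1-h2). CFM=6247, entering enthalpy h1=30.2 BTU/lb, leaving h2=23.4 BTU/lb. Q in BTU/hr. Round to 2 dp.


Q = 4.5 * 6247 * (30.2 - 23.4) = 191158.20 BTU/hr

191158.20 BTU/hr


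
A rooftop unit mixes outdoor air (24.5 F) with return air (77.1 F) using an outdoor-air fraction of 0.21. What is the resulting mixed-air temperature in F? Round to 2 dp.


T_mix = 0.21*24.5 + 0.79*77.1 = 66.05 F

66.05 F


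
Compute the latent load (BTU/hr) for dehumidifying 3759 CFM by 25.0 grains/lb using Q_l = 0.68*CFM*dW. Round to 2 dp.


Q = 0.68 * 3759 * 25.0 = 63903.00 BTU/hr

63903.00 BTU/hr


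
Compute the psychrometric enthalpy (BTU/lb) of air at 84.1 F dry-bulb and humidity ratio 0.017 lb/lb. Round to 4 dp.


h = 0.24*84.1 + 0.017*(1061+0.444*84.1) = 38.8558 BTU/lb

38.8558 BTU/lb


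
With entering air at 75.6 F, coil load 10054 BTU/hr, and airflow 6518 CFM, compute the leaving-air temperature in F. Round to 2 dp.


dT = 10054/(1.08*6518) = 1.4282
T_leave = 75.6 - 1.4282 = 74.17 F

74.17 F


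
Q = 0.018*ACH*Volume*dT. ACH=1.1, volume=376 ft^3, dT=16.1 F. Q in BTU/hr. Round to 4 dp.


Q = 0.018 * 1.1 * 376 * 16.1 = 119.8613 BTU/hr

119.8613 BTU/hr


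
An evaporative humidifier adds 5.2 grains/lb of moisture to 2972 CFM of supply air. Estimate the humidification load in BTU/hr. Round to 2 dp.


Q = 0.68 * 2972 * 5.2 = 10508.99 BTU/hr

10508.99 BTU/hr


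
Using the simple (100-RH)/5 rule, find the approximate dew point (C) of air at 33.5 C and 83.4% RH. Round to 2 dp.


Td = 33.5 - (100-83.4)/5 = 30.18 C

30.18 C


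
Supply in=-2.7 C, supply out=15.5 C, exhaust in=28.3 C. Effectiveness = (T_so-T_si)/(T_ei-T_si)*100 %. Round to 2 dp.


eff = (15.5-(-2.7))/(28.3-(-2.7))*100 = 58.71 %

58.71 %


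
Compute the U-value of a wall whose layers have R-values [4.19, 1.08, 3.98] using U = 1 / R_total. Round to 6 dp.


R_total = 4.19 + 1.08 + 3.98 = 9.25
U = 1/9.25 = 0.108108

0.108108


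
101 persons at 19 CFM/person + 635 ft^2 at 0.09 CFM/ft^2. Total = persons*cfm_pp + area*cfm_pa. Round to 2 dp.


Total = 101*19 + 635*0.09 = 1976.15 CFM

1976.15 CFM


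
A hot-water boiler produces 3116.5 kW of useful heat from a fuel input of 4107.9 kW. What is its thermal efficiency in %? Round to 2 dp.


eta = (3116.5/4107.9)*100 = 75.87 %

75.87 %


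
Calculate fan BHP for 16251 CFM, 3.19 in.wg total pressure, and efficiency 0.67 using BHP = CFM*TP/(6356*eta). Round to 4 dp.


BHP = 16251 * 3.19 / (6356 * 0.67) = 12.1734 hp

12.1734 hp


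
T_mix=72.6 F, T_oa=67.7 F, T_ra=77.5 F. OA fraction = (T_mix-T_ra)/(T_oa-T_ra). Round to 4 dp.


frac = (72.6 - 77.5) / (67.7 - 77.5) = 0.5000

0.5000


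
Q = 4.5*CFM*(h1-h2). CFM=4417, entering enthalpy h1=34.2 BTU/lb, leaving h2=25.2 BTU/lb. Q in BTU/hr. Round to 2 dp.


Q = 4.5 * 4417 * (34.2 - 25.2) = 178888.50 BTU/hr

178888.50 BTU/hr


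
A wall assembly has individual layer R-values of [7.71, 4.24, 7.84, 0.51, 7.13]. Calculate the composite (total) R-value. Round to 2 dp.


R_total = 7.71 + 4.24 + 7.84 + 0.51 + 7.13 = 27.43

27.43


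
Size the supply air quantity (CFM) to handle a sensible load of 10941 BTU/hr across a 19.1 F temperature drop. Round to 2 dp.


CFM = 10941 / (1.08 * 19.1) = 530.40

530.40 CFM


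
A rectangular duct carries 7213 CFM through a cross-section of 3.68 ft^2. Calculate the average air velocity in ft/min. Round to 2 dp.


V = 7213 / 3.68 = 1960.05 ft/min

1960.05 ft/min


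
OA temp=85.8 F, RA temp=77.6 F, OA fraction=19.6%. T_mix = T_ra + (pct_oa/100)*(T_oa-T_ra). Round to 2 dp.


T_mix = 77.6 + (19.6/100)*(85.8-77.6) = 79.21 F

79.21 F


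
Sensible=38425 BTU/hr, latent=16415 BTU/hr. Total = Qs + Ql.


Qt = 38425 + 16415 = 54840 BTU/hr

54840 BTU/hr


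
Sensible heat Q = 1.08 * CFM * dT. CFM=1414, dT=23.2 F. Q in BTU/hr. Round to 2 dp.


Q = 1.08 * 1414 * 23.2 = 35429.18 BTU/hr

35429.18 BTU/hr


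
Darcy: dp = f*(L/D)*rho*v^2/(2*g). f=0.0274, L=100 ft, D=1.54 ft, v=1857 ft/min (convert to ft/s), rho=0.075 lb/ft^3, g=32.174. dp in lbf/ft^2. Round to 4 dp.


v_fps = 1857/60 = 30.95 ft/s
dp = 0.0274*(100/1.54)*0.075*30.95^2/(2*32.174) = 1.9864 lbf/ft^2

1.9864 lbf/ft^2


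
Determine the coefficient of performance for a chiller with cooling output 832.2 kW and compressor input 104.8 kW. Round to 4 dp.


COP = 832.2 / 104.8 = 7.9408

7.9408


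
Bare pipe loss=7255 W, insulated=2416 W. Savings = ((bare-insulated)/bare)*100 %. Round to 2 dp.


Savings = ((7255-2416)/7255)*100 = 66.70 %

66.70 %


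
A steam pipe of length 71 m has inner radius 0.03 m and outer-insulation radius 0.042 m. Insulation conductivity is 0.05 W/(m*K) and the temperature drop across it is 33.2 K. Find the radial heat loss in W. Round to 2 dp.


Q = 2*pi*0.05*71*33.2/ln(0.042/0.03) = 2200.88 W

2200.88 W


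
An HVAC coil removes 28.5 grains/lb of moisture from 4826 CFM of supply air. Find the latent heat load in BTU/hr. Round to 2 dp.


Q = 0.68 * 4826 * 28.5 = 93527.88 BTU/hr

93527.88 BTU/hr


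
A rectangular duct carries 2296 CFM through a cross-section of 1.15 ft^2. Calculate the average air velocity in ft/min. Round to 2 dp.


V = 2296 / 1.15 = 1996.52 ft/min

1996.52 ft/min


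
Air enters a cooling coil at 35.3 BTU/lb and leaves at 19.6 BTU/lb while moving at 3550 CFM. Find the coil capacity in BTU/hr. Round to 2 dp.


Q = 4.5 * 3550 * (35.3 - 19.6) = 250807.50 BTU/hr

250807.50 BTU/hr


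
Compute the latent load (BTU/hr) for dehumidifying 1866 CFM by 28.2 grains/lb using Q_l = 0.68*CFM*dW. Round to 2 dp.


Q = 0.68 * 1866 * 28.2 = 35782.42 BTU/hr

35782.42 BTU/hr


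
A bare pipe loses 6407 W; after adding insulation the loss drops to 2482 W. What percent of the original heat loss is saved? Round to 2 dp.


Savings = ((6407-2482)/6407)*100 = 61.26 %

61.26 %


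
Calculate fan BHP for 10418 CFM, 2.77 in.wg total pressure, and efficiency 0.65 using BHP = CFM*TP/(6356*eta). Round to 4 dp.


BHP = 10418 * 2.77 / (6356 * 0.65) = 6.9850 hp

6.9850 hp


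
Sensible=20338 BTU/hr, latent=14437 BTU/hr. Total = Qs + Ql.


Qt = 20338 + 14437 = 34775 BTU/hr

34775 BTU/hr


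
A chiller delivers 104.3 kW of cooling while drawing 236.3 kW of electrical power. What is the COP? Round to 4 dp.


COP = 104.3 / 236.3 = 0.4414

0.4414


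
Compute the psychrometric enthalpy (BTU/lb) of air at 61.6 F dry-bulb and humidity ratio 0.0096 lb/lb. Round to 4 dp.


h = 0.24*61.6 + 0.0096*(1061+0.444*61.6) = 25.2322 BTU/lb

25.2322 BTU/lb


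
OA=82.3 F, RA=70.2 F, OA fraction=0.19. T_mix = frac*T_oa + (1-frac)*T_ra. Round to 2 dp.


T_mix = 0.19*82.3 + 0.81*70.2 = 72.50 F

72.50 F


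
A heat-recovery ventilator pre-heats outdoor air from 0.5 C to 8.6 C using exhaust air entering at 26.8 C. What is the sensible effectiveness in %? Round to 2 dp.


eff = (8.6-0.5)/(26.8-0.5)*100 = 30.80 %

30.80 %


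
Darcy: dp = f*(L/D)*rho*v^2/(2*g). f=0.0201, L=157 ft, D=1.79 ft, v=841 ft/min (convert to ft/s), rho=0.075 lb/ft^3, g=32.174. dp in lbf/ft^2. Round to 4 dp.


v_fps = 841/60 = 14.0167 ft/s
dp = 0.0201*(157/1.79)*0.075*14.0167^2/(2*32.174) = 0.4037 lbf/ft^2

0.4037 lbf/ft^2


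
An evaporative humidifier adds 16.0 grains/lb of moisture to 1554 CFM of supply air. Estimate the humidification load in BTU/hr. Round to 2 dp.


Q = 0.68 * 1554 * 16.0 = 16907.52 BTU/hr

16907.52 BTU/hr


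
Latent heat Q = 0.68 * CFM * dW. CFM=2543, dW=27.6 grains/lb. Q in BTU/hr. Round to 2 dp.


Q = 0.68 * 2543 * 27.6 = 47727.02 BTU/hr

47727.02 BTU/hr


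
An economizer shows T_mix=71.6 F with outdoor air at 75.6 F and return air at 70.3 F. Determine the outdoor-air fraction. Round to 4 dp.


frac = (71.6 - 70.3) / (75.6 - 70.3) = 0.2453

0.2453


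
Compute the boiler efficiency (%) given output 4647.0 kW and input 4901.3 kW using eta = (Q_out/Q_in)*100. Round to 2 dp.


eta = (4647.0/4901.3)*100 = 94.81 %

94.81 %
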